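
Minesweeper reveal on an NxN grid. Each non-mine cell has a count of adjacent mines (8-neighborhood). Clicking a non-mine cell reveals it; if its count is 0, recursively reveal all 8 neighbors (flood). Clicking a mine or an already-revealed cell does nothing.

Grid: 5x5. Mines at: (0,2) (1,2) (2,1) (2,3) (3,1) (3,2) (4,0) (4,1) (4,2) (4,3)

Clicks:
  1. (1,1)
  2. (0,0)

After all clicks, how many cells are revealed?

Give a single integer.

Click 1 (1,1) count=3: revealed 1 new [(1,1)] -> total=1
Click 2 (0,0) count=0: revealed 3 new [(0,0) (0,1) (1,0)] -> total=4

Answer: 4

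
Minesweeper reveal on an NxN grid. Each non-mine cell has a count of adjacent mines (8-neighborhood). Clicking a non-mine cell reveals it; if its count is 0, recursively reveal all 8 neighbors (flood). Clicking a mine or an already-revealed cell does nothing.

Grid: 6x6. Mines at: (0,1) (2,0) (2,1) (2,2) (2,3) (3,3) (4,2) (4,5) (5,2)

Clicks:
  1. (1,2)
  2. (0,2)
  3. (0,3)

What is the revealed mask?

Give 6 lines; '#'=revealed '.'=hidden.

Answer: ..####
..####
....##
....##
......
......

Derivation:
Click 1 (1,2) count=4: revealed 1 new [(1,2)] -> total=1
Click 2 (0,2) count=1: revealed 1 new [(0,2)] -> total=2
Click 3 (0,3) count=0: revealed 10 new [(0,3) (0,4) (0,5) (1,3) (1,4) (1,5) (2,4) (2,5) (3,4) (3,5)] -> total=12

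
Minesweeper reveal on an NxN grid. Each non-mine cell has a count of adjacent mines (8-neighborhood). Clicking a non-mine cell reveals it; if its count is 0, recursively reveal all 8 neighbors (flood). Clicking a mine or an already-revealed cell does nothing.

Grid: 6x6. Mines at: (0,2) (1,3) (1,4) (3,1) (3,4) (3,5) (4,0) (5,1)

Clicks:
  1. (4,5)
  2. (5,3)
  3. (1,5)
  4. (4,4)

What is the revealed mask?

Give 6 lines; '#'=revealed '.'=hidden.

Click 1 (4,5) count=2: revealed 1 new [(4,5)] -> total=1
Click 2 (5,3) count=0: revealed 7 new [(4,2) (4,3) (4,4) (5,2) (5,3) (5,4) (5,5)] -> total=8
Click 3 (1,5) count=1: revealed 1 new [(1,5)] -> total=9
Click 4 (4,4) count=2: revealed 0 new [(none)] -> total=9

Answer: ......
.....#
......
......
..####
..####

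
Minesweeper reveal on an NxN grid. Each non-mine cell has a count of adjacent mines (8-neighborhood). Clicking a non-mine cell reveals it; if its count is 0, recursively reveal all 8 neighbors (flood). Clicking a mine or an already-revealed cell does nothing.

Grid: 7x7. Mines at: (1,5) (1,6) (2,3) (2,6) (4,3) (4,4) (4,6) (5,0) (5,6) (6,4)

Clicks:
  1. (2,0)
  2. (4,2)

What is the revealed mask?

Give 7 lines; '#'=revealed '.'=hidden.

Answer: #####..
#####..
###....
###....
###....
.......
.......

Derivation:
Click 1 (2,0) count=0: revealed 19 new [(0,0) (0,1) (0,2) (0,3) (0,4) (1,0) (1,1) (1,2) (1,3) (1,4) (2,0) (2,1) (2,2) (3,0) (3,1) (3,2) (4,0) (4,1) (4,2)] -> total=19
Click 2 (4,2) count=1: revealed 0 new [(none)] -> total=19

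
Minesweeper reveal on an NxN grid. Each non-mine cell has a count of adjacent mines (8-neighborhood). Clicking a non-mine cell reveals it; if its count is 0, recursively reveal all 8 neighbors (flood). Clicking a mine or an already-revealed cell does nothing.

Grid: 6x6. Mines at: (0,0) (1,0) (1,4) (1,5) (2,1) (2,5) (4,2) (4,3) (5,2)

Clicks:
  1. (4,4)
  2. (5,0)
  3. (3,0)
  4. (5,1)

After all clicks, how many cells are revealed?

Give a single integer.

Click 1 (4,4) count=1: revealed 1 new [(4,4)] -> total=1
Click 2 (5,0) count=0: revealed 6 new [(3,0) (3,1) (4,0) (4,1) (5,0) (5,1)] -> total=7
Click 3 (3,0) count=1: revealed 0 new [(none)] -> total=7
Click 4 (5,1) count=2: revealed 0 new [(none)] -> total=7

Answer: 7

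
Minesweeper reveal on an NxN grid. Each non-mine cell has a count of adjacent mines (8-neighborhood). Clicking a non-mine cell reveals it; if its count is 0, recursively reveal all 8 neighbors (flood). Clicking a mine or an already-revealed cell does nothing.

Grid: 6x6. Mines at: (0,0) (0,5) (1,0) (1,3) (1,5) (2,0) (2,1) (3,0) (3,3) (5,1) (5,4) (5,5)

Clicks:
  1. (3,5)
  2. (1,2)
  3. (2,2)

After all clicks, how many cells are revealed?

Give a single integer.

Answer: 8

Derivation:
Click 1 (3,5) count=0: revealed 6 new [(2,4) (2,5) (3,4) (3,5) (4,4) (4,5)] -> total=6
Click 2 (1,2) count=2: revealed 1 new [(1,2)] -> total=7
Click 3 (2,2) count=3: revealed 1 new [(2,2)] -> total=8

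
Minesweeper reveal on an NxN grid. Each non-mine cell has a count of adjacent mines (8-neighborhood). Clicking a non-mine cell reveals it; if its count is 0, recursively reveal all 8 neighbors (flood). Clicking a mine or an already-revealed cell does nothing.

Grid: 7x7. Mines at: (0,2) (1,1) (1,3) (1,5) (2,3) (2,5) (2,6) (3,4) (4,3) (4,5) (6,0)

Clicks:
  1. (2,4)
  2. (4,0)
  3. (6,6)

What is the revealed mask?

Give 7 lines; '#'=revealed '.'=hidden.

Answer: .......
.......
###.#..
###....
###....
#######
.######

Derivation:
Click 1 (2,4) count=5: revealed 1 new [(2,4)] -> total=1
Click 2 (4,0) count=0: revealed 12 new [(2,0) (2,1) (2,2) (3,0) (3,1) (3,2) (4,0) (4,1) (4,2) (5,0) (5,1) (5,2)] -> total=13
Click 3 (6,6) count=0: revealed 10 new [(5,3) (5,4) (5,5) (5,6) (6,1) (6,2) (6,3) (6,4) (6,5) (6,6)] -> total=23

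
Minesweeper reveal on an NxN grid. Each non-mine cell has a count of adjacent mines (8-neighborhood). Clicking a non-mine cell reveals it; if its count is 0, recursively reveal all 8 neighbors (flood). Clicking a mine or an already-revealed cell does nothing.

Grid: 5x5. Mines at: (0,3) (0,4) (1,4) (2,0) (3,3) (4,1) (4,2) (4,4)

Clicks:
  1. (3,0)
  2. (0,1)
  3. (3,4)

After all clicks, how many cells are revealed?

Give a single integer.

Click 1 (3,0) count=2: revealed 1 new [(3,0)] -> total=1
Click 2 (0,1) count=0: revealed 6 new [(0,0) (0,1) (0,2) (1,0) (1,1) (1,2)] -> total=7
Click 3 (3,4) count=2: revealed 1 new [(3,4)] -> total=8

Answer: 8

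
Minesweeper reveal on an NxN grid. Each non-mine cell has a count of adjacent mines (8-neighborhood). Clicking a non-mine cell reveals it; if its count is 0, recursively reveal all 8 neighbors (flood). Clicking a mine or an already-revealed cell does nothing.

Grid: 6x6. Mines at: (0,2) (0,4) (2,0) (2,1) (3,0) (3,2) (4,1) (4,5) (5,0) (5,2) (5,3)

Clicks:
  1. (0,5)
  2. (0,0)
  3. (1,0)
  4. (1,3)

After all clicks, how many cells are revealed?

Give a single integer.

Click 1 (0,5) count=1: revealed 1 new [(0,5)] -> total=1
Click 2 (0,0) count=0: revealed 4 new [(0,0) (0,1) (1,0) (1,1)] -> total=5
Click 3 (1,0) count=2: revealed 0 new [(none)] -> total=5
Click 4 (1,3) count=2: revealed 1 new [(1,3)] -> total=6

Answer: 6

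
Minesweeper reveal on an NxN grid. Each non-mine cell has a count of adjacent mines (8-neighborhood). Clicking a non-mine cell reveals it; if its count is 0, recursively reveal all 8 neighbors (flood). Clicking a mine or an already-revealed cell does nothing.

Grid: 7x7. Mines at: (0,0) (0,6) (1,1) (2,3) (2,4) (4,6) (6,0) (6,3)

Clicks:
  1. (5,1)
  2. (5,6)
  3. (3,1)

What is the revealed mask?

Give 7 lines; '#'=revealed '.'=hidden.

Answer: .......
.......
###....
######.
######.
#######
.......

Derivation:
Click 1 (5,1) count=1: revealed 1 new [(5,1)] -> total=1
Click 2 (5,6) count=1: revealed 1 new [(5,6)] -> total=2
Click 3 (3,1) count=0: revealed 20 new [(2,0) (2,1) (2,2) (3,0) (3,1) (3,2) (3,3) (3,4) (3,5) (4,0) (4,1) (4,2) (4,3) (4,4) (4,5) (5,0) (5,2) (5,3) (5,4) (5,5)] -> total=22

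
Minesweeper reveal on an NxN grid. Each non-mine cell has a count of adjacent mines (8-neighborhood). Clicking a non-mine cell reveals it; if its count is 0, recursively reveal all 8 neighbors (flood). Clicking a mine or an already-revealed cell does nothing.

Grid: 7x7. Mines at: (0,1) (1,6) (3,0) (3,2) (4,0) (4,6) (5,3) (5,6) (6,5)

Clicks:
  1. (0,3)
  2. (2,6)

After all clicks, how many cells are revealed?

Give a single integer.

Click 1 (0,3) count=0: revealed 18 new [(0,2) (0,3) (0,4) (0,5) (1,2) (1,3) (1,4) (1,5) (2,2) (2,3) (2,4) (2,5) (3,3) (3,4) (3,5) (4,3) (4,4) (4,5)] -> total=18
Click 2 (2,6) count=1: revealed 1 new [(2,6)] -> total=19

Answer: 19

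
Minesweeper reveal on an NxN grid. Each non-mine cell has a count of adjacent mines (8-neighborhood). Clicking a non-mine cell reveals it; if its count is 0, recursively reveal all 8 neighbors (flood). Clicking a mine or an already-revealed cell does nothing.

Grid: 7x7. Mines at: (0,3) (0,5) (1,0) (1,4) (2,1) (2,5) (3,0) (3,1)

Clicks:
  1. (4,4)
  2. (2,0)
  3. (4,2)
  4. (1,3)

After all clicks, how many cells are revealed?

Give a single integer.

Click 1 (4,4) count=0: revealed 29 new [(2,2) (2,3) (2,4) (3,2) (3,3) (3,4) (3,5) (3,6) (4,0) (4,1) (4,2) (4,3) (4,4) (4,5) (4,6) (5,0) (5,1) (5,2) (5,3) (5,4) (5,5) (5,6) (6,0) (6,1) (6,2) (6,3) (6,4) (6,5) (6,6)] -> total=29
Click 2 (2,0) count=4: revealed 1 new [(2,0)] -> total=30
Click 3 (4,2) count=1: revealed 0 new [(none)] -> total=30
Click 4 (1,3) count=2: revealed 1 new [(1,3)] -> total=31

Answer: 31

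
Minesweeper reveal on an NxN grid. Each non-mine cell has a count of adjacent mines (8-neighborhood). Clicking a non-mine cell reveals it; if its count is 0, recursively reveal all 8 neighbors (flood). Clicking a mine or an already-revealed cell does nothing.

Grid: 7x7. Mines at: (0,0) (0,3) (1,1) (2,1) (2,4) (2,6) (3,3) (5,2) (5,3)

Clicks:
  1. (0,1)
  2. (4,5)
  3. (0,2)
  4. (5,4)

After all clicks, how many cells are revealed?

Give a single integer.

Answer: 14

Derivation:
Click 1 (0,1) count=2: revealed 1 new [(0,1)] -> total=1
Click 2 (4,5) count=0: revealed 12 new [(3,4) (3,5) (3,6) (4,4) (4,5) (4,6) (5,4) (5,5) (5,6) (6,4) (6,5) (6,6)] -> total=13
Click 3 (0,2) count=2: revealed 1 new [(0,2)] -> total=14
Click 4 (5,4) count=1: revealed 0 new [(none)] -> total=14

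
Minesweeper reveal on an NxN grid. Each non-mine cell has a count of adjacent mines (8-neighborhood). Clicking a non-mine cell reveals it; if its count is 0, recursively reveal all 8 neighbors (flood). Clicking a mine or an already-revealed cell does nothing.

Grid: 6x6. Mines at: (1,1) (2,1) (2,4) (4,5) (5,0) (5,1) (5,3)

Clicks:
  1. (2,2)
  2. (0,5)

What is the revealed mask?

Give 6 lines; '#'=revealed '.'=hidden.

Click 1 (2,2) count=2: revealed 1 new [(2,2)] -> total=1
Click 2 (0,5) count=0: revealed 8 new [(0,2) (0,3) (0,4) (0,5) (1,2) (1,3) (1,4) (1,5)] -> total=9

Answer: ..####
..####
..#...
......
......
......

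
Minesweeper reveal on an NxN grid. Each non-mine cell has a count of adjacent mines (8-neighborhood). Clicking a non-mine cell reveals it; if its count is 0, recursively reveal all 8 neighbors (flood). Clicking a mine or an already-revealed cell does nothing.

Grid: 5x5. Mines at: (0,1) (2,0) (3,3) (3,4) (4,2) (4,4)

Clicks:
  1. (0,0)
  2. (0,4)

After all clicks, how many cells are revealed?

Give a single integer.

Click 1 (0,0) count=1: revealed 1 new [(0,0)] -> total=1
Click 2 (0,4) count=0: revealed 9 new [(0,2) (0,3) (0,4) (1,2) (1,3) (1,4) (2,2) (2,3) (2,4)] -> total=10

Answer: 10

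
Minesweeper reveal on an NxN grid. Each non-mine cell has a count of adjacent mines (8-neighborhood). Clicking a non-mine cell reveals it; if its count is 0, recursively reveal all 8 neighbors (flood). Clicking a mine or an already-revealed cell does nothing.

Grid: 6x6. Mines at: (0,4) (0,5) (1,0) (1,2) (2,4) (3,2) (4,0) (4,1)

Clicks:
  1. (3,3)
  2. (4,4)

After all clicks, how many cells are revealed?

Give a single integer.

Click 1 (3,3) count=2: revealed 1 new [(3,3)] -> total=1
Click 2 (4,4) count=0: revealed 10 new [(3,4) (3,5) (4,2) (4,3) (4,4) (4,5) (5,2) (5,3) (5,4) (5,5)] -> total=11

Answer: 11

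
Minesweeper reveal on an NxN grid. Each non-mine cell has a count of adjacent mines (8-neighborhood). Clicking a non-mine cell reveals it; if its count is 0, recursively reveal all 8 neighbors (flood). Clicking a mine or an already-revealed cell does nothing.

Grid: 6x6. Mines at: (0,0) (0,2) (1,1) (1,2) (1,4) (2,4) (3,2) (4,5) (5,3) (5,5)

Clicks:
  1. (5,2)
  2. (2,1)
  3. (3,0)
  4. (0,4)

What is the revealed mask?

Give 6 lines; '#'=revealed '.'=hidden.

Click 1 (5,2) count=1: revealed 1 new [(5,2)] -> total=1
Click 2 (2,1) count=3: revealed 1 new [(2,1)] -> total=2
Click 3 (3,0) count=0: revealed 8 new [(2,0) (3,0) (3,1) (4,0) (4,1) (4,2) (5,0) (5,1)] -> total=10
Click 4 (0,4) count=1: revealed 1 new [(0,4)] -> total=11

Answer: ....#.
......
##....
##....
###...
###...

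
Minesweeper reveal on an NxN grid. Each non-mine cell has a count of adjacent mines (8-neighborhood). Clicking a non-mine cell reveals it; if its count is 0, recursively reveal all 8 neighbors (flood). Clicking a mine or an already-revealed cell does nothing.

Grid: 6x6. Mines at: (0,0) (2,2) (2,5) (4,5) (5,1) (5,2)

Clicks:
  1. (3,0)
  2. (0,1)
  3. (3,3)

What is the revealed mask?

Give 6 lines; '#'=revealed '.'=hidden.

Click 1 (3,0) count=0: revealed 8 new [(1,0) (1,1) (2,0) (2,1) (3,0) (3,1) (4,0) (4,1)] -> total=8
Click 2 (0,1) count=1: revealed 1 new [(0,1)] -> total=9
Click 3 (3,3) count=1: revealed 1 new [(3,3)] -> total=10

Answer: .#....
##....
##....
##.#..
##....
......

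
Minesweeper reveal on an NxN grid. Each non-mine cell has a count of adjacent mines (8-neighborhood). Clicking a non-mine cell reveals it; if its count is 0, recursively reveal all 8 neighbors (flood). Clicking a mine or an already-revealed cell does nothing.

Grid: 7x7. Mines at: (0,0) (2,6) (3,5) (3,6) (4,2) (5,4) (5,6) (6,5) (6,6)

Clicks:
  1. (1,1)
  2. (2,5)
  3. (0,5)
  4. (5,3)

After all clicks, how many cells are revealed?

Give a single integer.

Answer: 34

Derivation:
Click 1 (1,1) count=1: revealed 1 new [(1,1)] -> total=1
Click 2 (2,5) count=3: revealed 1 new [(2,5)] -> total=2
Click 3 (0,5) count=0: revealed 32 new [(0,1) (0,2) (0,3) (0,4) (0,5) (0,6) (1,0) (1,2) (1,3) (1,4) (1,5) (1,6) (2,0) (2,1) (2,2) (2,3) (2,4) (3,0) (3,1) (3,2) (3,3) (3,4) (4,0) (4,1) (5,0) (5,1) (5,2) (5,3) (6,0) (6,1) (6,2) (6,3)] -> total=34
Click 4 (5,3) count=2: revealed 0 new [(none)] -> total=34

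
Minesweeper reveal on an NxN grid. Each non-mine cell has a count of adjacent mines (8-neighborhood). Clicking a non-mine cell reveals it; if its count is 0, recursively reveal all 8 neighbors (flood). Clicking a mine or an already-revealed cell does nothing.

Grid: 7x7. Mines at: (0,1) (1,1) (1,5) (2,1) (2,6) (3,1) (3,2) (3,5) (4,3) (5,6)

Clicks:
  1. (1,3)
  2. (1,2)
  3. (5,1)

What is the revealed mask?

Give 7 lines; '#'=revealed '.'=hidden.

Click 1 (1,3) count=0: revealed 9 new [(0,2) (0,3) (0,4) (1,2) (1,3) (1,4) (2,2) (2,3) (2,4)] -> total=9
Click 2 (1,2) count=3: revealed 0 new [(none)] -> total=9
Click 3 (5,1) count=0: revealed 15 new [(4,0) (4,1) (4,2) (5,0) (5,1) (5,2) (5,3) (5,4) (5,5) (6,0) (6,1) (6,2) (6,3) (6,4) (6,5)] -> total=24

Answer: ..###..
..###..
..###..
.......
###....
######.
######.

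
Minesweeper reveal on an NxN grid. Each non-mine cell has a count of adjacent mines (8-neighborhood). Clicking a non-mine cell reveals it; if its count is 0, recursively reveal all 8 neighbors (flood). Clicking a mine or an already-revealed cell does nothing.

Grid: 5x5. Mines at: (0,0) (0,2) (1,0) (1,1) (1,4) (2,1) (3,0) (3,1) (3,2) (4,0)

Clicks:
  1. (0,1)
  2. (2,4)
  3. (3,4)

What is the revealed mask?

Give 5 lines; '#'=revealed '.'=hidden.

Answer: .#...
.....
...##
...##
...##

Derivation:
Click 1 (0,1) count=4: revealed 1 new [(0,1)] -> total=1
Click 2 (2,4) count=1: revealed 1 new [(2,4)] -> total=2
Click 3 (3,4) count=0: revealed 5 new [(2,3) (3,3) (3,4) (4,3) (4,4)] -> total=7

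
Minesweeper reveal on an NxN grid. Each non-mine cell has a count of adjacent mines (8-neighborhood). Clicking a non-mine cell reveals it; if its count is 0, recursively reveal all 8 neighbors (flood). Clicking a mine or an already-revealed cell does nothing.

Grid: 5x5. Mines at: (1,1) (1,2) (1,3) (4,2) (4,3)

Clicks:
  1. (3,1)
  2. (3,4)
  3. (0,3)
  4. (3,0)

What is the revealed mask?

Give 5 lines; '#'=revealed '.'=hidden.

Answer: ...#.
.....
##...
##..#
##...

Derivation:
Click 1 (3,1) count=1: revealed 1 new [(3,1)] -> total=1
Click 2 (3,4) count=1: revealed 1 new [(3,4)] -> total=2
Click 3 (0,3) count=2: revealed 1 new [(0,3)] -> total=3
Click 4 (3,0) count=0: revealed 5 new [(2,0) (2,1) (3,0) (4,0) (4,1)] -> total=8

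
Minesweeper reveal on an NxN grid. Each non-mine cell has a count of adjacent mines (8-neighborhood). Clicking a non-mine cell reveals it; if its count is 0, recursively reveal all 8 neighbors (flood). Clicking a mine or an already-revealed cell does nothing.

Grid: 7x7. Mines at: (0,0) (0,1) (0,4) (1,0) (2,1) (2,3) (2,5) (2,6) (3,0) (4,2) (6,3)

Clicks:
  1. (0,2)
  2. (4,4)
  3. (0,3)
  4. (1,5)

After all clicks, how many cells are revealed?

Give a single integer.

Answer: 18

Derivation:
Click 1 (0,2) count=1: revealed 1 new [(0,2)] -> total=1
Click 2 (4,4) count=0: revealed 15 new [(3,3) (3,4) (3,5) (3,6) (4,3) (4,4) (4,5) (4,6) (5,3) (5,4) (5,5) (5,6) (6,4) (6,5) (6,6)] -> total=16
Click 3 (0,3) count=1: revealed 1 new [(0,3)] -> total=17
Click 4 (1,5) count=3: revealed 1 new [(1,5)] -> total=18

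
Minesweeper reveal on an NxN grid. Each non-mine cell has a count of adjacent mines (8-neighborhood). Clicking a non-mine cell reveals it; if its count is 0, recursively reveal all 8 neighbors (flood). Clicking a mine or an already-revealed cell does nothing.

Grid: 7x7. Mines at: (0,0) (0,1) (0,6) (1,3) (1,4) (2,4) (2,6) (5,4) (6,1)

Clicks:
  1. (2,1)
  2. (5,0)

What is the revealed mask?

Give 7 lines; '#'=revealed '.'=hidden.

Answer: .......
###....
####...
####...
####...
####...
.......

Derivation:
Click 1 (2,1) count=0: revealed 19 new [(1,0) (1,1) (1,2) (2,0) (2,1) (2,2) (2,3) (3,0) (3,1) (3,2) (3,3) (4,0) (4,1) (4,2) (4,3) (5,0) (5,1) (5,2) (5,3)] -> total=19
Click 2 (5,0) count=1: revealed 0 new [(none)] -> total=19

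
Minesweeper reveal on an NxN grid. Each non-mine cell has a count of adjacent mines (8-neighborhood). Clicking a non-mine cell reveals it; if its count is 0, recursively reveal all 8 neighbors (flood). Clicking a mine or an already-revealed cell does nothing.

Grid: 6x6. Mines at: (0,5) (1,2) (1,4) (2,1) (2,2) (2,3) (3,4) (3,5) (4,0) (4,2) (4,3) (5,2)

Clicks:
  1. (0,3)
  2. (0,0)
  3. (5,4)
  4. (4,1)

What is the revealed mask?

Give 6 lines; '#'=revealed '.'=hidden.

Click 1 (0,3) count=2: revealed 1 new [(0,3)] -> total=1
Click 2 (0,0) count=0: revealed 4 new [(0,0) (0,1) (1,0) (1,1)] -> total=5
Click 3 (5,4) count=1: revealed 1 new [(5,4)] -> total=6
Click 4 (4,1) count=3: revealed 1 new [(4,1)] -> total=7

Answer: ##.#..
##....
......
......
.#....
....#.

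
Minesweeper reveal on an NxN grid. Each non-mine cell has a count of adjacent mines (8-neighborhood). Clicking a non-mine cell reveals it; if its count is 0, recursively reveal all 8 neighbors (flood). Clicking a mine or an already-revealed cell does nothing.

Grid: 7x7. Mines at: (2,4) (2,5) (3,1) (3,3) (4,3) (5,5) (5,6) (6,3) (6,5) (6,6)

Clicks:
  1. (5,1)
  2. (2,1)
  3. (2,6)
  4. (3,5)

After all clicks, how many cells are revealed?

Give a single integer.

Answer: 12

Derivation:
Click 1 (5,1) count=0: revealed 9 new [(4,0) (4,1) (4,2) (5,0) (5,1) (5,2) (6,0) (6,1) (6,2)] -> total=9
Click 2 (2,1) count=1: revealed 1 new [(2,1)] -> total=10
Click 3 (2,6) count=1: revealed 1 new [(2,6)] -> total=11
Click 4 (3,5) count=2: revealed 1 new [(3,5)] -> total=12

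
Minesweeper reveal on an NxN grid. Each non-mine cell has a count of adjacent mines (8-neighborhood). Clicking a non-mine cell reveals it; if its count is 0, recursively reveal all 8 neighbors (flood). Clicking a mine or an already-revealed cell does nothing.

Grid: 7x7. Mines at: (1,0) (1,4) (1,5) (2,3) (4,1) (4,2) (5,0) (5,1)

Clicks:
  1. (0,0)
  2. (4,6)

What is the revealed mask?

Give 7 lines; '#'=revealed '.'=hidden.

Answer: #......
.......
....###
...####
...####
..#####
..#####

Derivation:
Click 1 (0,0) count=1: revealed 1 new [(0,0)] -> total=1
Click 2 (4,6) count=0: revealed 21 new [(2,4) (2,5) (2,6) (3,3) (3,4) (3,5) (3,6) (4,3) (4,4) (4,5) (4,6) (5,2) (5,3) (5,4) (5,5) (5,6) (6,2) (6,3) (6,4) (6,5) (6,6)] -> total=22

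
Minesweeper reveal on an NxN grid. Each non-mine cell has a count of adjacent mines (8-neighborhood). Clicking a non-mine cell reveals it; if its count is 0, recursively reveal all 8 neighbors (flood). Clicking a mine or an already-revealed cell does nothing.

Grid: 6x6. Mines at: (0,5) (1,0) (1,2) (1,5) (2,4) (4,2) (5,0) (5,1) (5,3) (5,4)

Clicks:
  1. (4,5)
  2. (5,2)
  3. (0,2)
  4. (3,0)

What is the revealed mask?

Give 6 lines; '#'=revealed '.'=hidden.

Answer: ..#...
......
##....
##....
##...#
..#...

Derivation:
Click 1 (4,5) count=1: revealed 1 new [(4,5)] -> total=1
Click 2 (5,2) count=3: revealed 1 new [(5,2)] -> total=2
Click 3 (0,2) count=1: revealed 1 new [(0,2)] -> total=3
Click 4 (3,0) count=0: revealed 6 new [(2,0) (2,1) (3,0) (3,1) (4,0) (4,1)] -> total=9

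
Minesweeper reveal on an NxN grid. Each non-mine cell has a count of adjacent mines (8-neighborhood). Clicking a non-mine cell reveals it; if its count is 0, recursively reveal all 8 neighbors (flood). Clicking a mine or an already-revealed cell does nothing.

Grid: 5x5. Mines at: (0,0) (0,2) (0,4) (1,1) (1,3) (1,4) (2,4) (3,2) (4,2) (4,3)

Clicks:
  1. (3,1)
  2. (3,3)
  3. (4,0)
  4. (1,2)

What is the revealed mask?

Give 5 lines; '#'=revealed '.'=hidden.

Answer: .....
..#..
##...
##.#.
##...

Derivation:
Click 1 (3,1) count=2: revealed 1 new [(3,1)] -> total=1
Click 2 (3,3) count=4: revealed 1 new [(3,3)] -> total=2
Click 3 (4,0) count=0: revealed 5 new [(2,0) (2,1) (3,0) (4,0) (4,1)] -> total=7
Click 4 (1,2) count=3: revealed 1 new [(1,2)] -> total=8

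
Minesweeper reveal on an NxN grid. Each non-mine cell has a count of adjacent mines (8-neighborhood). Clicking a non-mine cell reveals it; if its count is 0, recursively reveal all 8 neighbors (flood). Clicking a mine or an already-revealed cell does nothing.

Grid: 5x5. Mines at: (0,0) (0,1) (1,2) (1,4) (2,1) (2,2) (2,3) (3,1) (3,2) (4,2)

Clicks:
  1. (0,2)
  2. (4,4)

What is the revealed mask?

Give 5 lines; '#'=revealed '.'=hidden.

Click 1 (0,2) count=2: revealed 1 new [(0,2)] -> total=1
Click 2 (4,4) count=0: revealed 4 new [(3,3) (3,4) (4,3) (4,4)] -> total=5

Answer: ..#..
.....
.....
...##
...##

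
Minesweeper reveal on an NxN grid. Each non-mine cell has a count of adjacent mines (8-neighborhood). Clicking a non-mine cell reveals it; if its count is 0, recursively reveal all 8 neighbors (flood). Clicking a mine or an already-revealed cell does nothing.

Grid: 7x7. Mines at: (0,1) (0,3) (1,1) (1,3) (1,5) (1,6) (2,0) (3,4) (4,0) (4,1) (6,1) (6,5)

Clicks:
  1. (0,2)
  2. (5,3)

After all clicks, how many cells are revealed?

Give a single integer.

Answer: 10

Derivation:
Click 1 (0,2) count=4: revealed 1 new [(0,2)] -> total=1
Click 2 (5,3) count=0: revealed 9 new [(4,2) (4,3) (4,4) (5,2) (5,3) (5,4) (6,2) (6,3) (6,4)] -> total=10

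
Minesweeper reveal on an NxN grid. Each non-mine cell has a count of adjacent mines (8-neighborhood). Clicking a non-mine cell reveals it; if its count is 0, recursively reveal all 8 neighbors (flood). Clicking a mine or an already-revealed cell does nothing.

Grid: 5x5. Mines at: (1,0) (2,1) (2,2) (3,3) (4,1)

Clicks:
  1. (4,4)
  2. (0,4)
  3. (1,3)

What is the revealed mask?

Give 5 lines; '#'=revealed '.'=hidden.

Answer: .####
.####
...##
.....
....#

Derivation:
Click 1 (4,4) count=1: revealed 1 new [(4,4)] -> total=1
Click 2 (0,4) count=0: revealed 10 new [(0,1) (0,2) (0,3) (0,4) (1,1) (1,2) (1,3) (1,4) (2,3) (2,4)] -> total=11
Click 3 (1,3) count=1: revealed 0 new [(none)] -> total=11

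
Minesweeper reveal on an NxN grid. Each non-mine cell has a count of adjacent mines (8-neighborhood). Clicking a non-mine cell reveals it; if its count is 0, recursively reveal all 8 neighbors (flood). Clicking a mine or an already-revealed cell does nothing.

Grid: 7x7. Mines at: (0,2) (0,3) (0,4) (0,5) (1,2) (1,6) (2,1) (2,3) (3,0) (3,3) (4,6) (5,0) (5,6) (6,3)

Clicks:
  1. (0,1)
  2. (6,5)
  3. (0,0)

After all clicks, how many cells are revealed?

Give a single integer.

Answer: 5

Derivation:
Click 1 (0,1) count=2: revealed 1 new [(0,1)] -> total=1
Click 2 (6,5) count=1: revealed 1 new [(6,5)] -> total=2
Click 3 (0,0) count=0: revealed 3 new [(0,0) (1,0) (1,1)] -> total=5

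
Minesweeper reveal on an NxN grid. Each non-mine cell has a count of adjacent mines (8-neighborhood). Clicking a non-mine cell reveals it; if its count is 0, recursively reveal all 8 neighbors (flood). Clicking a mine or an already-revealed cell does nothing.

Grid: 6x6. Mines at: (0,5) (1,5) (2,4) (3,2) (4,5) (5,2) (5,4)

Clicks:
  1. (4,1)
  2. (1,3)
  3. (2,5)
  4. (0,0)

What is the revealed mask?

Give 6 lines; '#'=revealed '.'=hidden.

Click 1 (4,1) count=2: revealed 1 new [(4,1)] -> total=1
Click 2 (1,3) count=1: revealed 1 new [(1,3)] -> total=2
Click 3 (2,5) count=2: revealed 1 new [(2,5)] -> total=3
Click 4 (0,0) count=0: revealed 18 new [(0,0) (0,1) (0,2) (0,3) (0,4) (1,0) (1,1) (1,2) (1,4) (2,0) (2,1) (2,2) (2,3) (3,0) (3,1) (4,0) (5,0) (5,1)] -> total=21

Answer: #####.
#####.
####.#
##....
##....
##....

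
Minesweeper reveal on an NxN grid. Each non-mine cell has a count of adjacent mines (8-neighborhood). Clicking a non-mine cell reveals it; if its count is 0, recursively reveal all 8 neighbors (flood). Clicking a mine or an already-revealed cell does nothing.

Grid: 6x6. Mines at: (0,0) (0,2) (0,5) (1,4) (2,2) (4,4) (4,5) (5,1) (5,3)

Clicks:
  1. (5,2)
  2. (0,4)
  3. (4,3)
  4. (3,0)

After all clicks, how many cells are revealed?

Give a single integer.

Click 1 (5,2) count=2: revealed 1 new [(5,2)] -> total=1
Click 2 (0,4) count=2: revealed 1 new [(0,4)] -> total=2
Click 3 (4,3) count=2: revealed 1 new [(4,3)] -> total=3
Click 4 (3,0) count=0: revealed 8 new [(1,0) (1,1) (2,0) (2,1) (3,0) (3,1) (4,0) (4,1)] -> total=11

Answer: 11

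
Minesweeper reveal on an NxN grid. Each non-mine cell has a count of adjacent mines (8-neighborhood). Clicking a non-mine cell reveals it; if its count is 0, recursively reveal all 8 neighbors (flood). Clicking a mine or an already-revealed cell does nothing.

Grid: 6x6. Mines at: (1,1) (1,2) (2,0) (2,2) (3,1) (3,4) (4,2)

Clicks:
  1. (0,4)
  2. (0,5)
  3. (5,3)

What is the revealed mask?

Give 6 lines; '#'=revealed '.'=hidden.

Click 1 (0,4) count=0: revealed 9 new [(0,3) (0,4) (0,5) (1,3) (1,4) (1,5) (2,3) (2,4) (2,5)] -> total=9
Click 2 (0,5) count=0: revealed 0 new [(none)] -> total=9
Click 3 (5,3) count=1: revealed 1 new [(5,3)] -> total=10

Answer: ...###
...###
...###
......
......
...#..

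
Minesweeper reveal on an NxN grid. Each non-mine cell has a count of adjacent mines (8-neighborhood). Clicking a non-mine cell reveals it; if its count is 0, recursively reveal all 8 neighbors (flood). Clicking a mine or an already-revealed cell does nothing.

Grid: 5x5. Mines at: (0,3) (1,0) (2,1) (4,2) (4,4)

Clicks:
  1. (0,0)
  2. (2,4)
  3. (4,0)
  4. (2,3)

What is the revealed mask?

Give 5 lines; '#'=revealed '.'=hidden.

Click 1 (0,0) count=1: revealed 1 new [(0,0)] -> total=1
Click 2 (2,4) count=0: revealed 9 new [(1,2) (1,3) (1,4) (2,2) (2,3) (2,4) (3,2) (3,3) (3,4)] -> total=10
Click 3 (4,0) count=0: revealed 4 new [(3,0) (3,1) (4,0) (4,1)] -> total=14
Click 4 (2,3) count=0: revealed 0 new [(none)] -> total=14

Answer: #....
..###
..###
#####
##...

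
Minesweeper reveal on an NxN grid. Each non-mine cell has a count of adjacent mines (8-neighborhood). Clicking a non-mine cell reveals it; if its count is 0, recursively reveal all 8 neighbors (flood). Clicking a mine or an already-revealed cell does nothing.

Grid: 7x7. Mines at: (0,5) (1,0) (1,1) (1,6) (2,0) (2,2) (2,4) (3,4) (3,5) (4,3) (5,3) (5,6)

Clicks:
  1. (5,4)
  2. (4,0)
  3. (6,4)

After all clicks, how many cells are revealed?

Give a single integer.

Click 1 (5,4) count=2: revealed 1 new [(5,4)] -> total=1
Click 2 (4,0) count=0: revealed 12 new [(3,0) (3,1) (3,2) (4,0) (4,1) (4,2) (5,0) (5,1) (5,2) (6,0) (6,1) (6,2)] -> total=13
Click 3 (6,4) count=1: revealed 1 new [(6,4)] -> total=14

Answer: 14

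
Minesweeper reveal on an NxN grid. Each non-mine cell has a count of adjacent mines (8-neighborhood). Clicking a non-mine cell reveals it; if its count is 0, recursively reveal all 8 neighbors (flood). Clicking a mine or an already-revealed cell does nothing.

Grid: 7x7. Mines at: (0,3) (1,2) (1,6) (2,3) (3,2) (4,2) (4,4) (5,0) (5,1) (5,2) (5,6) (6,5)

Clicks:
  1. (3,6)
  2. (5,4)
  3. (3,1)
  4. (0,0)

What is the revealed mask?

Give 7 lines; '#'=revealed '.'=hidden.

Click 1 (3,6) count=0: revealed 6 new [(2,5) (2,6) (3,5) (3,6) (4,5) (4,6)] -> total=6
Click 2 (5,4) count=2: revealed 1 new [(5,4)] -> total=7
Click 3 (3,1) count=2: revealed 1 new [(3,1)] -> total=8
Click 4 (0,0) count=0: revealed 9 new [(0,0) (0,1) (1,0) (1,1) (2,0) (2,1) (3,0) (4,0) (4,1)] -> total=17

Answer: ##.....
##.....
##...##
##...##
##...##
....#..
.......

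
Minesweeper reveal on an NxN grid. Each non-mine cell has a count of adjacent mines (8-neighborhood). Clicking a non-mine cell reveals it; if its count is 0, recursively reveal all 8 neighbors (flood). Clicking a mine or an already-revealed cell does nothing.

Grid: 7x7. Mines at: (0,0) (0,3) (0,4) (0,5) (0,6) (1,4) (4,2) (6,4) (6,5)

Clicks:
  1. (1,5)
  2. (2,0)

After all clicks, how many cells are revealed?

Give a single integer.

Answer: 23

Derivation:
Click 1 (1,5) count=4: revealed 1 new [(1,5)] -> total=1
Click 2 (2,0) count=0: revealed 22 new [(1,0) (1,1) (1,2) (1,3) (2,0) (2,1) (2,2) (2,3) (3,0) (3,1) (3,2) (3,3) (4,0) (4,1) (5,0) (5,1) (5,2) (5,3) (6,0) (6,1) (6,2) (6,3)] -> total=23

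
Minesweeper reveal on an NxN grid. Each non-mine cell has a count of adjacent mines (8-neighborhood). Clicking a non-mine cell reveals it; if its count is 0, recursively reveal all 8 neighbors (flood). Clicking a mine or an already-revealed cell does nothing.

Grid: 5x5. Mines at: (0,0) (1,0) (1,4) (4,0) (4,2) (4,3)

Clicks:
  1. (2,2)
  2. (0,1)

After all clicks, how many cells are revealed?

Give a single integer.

Click 1 (2,2) count=0: revealed 12 new [(0,1) (0,2) (0,3) (1,1) (1,2) (1,3) (2,1) (2,2) (2,3) (3,1) (3,2) (3,3)] -> total=12
Click 2 (0,1) count=2: revealed 0 new [(none)] -> total=12

Answer: 12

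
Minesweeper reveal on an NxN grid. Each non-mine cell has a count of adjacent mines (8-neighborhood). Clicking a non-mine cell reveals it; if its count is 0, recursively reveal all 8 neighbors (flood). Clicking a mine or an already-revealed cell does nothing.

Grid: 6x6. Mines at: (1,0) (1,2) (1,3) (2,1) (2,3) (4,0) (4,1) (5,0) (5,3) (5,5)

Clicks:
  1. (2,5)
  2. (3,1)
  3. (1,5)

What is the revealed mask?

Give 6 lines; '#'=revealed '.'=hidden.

Answer: ....##
....##
....##
.#..##
....##
......

Derivation:
Click 1 (2,5) count=0: revealed 10 new [(0,4) (0,5) (1,4) (1,5) (2,4) (2,5) (3,4) (3,5) (4,4) (4,5)] -> total=10
Click 2 (3,1) count=3: revealed 1 new [(3,1)] -> total=11
Click 3 (1,5) count=0: revealed 0 new [(none)] -> total=11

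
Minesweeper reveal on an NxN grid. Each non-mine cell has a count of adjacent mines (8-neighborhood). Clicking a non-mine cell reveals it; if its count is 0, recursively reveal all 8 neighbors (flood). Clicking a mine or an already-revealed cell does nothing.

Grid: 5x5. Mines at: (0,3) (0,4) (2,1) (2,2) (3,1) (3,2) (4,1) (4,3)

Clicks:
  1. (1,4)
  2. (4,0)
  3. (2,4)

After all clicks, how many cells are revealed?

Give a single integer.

Answer: 7

Derivation:
Click 1 (1,4) count=2: revealed 1 new [(1,4)] -> total=1
Click 2 (4,0) count=2: revealed 1 new [(4,0)] -> total=2
Click 3 (2,4) count=0: revealed 5 new [(1,3) (2,3) (2,4) (3,3) (3,4)] -> total=7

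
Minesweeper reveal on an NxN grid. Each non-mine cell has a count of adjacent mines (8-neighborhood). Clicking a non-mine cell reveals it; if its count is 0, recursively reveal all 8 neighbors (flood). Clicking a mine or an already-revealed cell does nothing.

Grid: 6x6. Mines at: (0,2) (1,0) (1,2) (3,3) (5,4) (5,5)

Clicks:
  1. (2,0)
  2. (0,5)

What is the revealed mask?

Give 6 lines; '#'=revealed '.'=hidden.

Answer: ...###
...###
#..###
....##
....##
......

Derivation:
Click 1 (2,0) count=1: revealed 1 new [(2,0)] -> total=1
Click 2 (0,5) count=0: revealed 13 new [(0,3) (0,4) (0,5) (1,3) (1,4) (1,5) (2,3) (2,4) (2,5) (3,4) (3,5) (4,4) (4,5)] -> total=14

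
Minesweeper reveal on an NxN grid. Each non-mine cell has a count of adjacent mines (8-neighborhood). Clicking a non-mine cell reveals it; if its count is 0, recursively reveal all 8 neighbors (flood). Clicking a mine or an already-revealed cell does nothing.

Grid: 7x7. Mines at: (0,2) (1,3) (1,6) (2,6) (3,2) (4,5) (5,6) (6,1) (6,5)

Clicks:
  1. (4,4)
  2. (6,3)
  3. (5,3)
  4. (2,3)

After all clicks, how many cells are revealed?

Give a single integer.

Click 1 (4,4) count=1: revealed 1 new [(4,4)] -> total=1
Click 2 (6,3) count=0: revealed 8 new [(4,2) (4,3) (5,2) (5,3) (5,4) (6,2) (6,3) (6,4)] -> total=9
Click 3 (5,3) count=0: revealed 0 new [(none)] -> total=9
Click 4 (2,3) count=2: revealed 1 new [(2,3)] -> total=10

Answer: 10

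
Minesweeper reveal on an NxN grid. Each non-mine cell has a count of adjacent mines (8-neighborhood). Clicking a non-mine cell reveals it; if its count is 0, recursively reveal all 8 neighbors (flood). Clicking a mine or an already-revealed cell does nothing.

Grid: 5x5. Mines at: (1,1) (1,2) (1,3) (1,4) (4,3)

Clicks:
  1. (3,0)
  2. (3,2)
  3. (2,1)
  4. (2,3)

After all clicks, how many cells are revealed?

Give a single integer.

Click 1 (3,0) count=0: revealed 9 new [(2,0) (2,1) (2,2) (3,0) (3,1) (3,2) (4,0) (4,1) (4,2)] -> total=9
Click 2 (3,2) count=1: revealed 0 new [(none)] -> total=9
Click 3 (2,1) count=2: revealed 0 new [(none)] -> total=9
Click 4 (2,3) count=3: revealed 1 new [(2,3)] -> total=10

Answer: 10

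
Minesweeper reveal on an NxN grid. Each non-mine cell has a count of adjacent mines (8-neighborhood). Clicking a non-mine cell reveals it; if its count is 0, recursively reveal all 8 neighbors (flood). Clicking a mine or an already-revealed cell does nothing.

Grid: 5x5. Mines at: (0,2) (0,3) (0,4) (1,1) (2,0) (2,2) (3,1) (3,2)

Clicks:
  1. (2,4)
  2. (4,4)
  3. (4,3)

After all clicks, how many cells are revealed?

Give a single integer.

Click 1 (2,4) count=0: revealed 8 new [(1,3) (1,4) (2,3) (2,4) (3,3) (3,4) (4,3) (4,4)] -> total=8
Click 2 (4,4) count=0: revealed 0 new [(none)] -> total=8
Click 3 (4,3) count=1: revealed 0 new [(none)] -> total=8

Answer: 8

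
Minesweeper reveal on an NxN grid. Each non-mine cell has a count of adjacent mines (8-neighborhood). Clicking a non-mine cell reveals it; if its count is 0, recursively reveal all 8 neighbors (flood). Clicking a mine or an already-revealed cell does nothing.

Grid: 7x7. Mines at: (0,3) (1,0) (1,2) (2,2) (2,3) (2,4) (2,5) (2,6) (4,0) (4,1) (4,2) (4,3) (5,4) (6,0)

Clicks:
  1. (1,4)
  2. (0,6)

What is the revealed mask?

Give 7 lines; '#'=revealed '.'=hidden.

Click 1 (1,4) count=4: revealed 1 new [(1,4)] -> total=1
Click 2 (0,6) count=0: revealed 5 new [(0,4) (0,5) (0,6) (1,5) (1,6)] -> total=6

Answer: ....###
....###
.......
.......
.......
.......
.......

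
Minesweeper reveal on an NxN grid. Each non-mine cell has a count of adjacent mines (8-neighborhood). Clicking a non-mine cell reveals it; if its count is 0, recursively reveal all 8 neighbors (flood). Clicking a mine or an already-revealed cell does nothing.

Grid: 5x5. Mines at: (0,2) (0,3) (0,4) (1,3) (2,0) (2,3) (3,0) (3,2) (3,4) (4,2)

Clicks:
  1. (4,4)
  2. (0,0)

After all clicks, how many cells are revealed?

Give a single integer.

Click 1 (4,4) count=1: revealed 1 new [(4,4)] -> total=1
Click 2 (0,0) count=0: revealed 4 new [(0,0) (0,1) (1,0) (1,1)] -> total=5

Answer: 5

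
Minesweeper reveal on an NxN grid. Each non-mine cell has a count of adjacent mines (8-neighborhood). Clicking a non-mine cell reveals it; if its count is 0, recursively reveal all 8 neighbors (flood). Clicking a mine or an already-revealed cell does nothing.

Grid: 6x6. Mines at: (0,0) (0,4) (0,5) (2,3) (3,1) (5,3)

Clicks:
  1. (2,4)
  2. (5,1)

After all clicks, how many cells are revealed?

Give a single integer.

Click 1 (2,4) count=1: revealed 1 new [(2,4)] -> total=1
Click 2 (5,1) count=0: revealed 6 new [(4,0) (4,1) (4,2) (5,0) (5,1) (5,2)] -> total=7

Answer: 7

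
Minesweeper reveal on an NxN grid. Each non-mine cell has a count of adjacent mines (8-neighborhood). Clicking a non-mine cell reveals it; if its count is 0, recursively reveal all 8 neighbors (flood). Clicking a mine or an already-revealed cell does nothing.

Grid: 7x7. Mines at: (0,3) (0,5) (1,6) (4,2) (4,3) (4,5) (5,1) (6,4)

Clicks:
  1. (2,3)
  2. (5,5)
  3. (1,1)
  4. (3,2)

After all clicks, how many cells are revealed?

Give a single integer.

Click 1 (2,3) count=0: revealed 23 new [(0,0) (0,1) (0,2) (1,0) (1,1) (1,2) (1,3) (1,4) (1,5) (2,0) (2,1) (2,2) (2,3) (2,4) (2,5) (3,0) (3,1) (3,2) (3,3) (3,4) (3,5) (4,0) (4,1)] -> total=23
Click 2 (5,5) count=2: revealed 1 new [(5,5)] -> total=24
Click 3 (1,1) count=0: revealed 0 new [(none)] -> total=24
Click 4 (3,2) count=2: revealed 0 new [(none)] -> total=24

Answer: 24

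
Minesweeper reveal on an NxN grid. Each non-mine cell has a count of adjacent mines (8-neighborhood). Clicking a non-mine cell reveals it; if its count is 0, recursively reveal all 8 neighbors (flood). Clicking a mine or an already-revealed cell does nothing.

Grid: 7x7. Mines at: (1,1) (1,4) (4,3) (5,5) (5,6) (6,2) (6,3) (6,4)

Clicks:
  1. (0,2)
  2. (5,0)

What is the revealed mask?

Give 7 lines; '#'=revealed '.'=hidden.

Answer: ..#....
.......
###....
###....
###....
###....
##.....

Derivation:
Click 1 (0,2) count=1: revealed 1 new [(0,2)] -> total=1
Click 2 (5,0) count=0: revealed 14 new [(2,0) (2,1) (2,2) (3,0) (3,1) (3,2) (4,0) (4,1) (4,2) (5,0) (5,1) (5,2) (6,0) (6,1)] -> total=15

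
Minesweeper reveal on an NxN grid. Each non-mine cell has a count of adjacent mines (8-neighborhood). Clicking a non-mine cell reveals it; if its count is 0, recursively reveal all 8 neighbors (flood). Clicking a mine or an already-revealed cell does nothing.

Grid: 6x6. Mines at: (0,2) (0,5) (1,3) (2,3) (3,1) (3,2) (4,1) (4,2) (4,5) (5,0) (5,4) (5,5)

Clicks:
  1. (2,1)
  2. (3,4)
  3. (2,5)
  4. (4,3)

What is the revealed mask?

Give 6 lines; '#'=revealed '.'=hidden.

Answer: ......
....##
.#..##
....##
...#..
......

Derivation:
Click 1 (2,1) count=2: revealed 1 new [(2,1)] -> total=1
Click 2 (3,4) count=2: revealed 1 new [(3,4)] -> total=2
Click 3 (2,5) count=0: revealed 5 new [(1,4) (1,5) (2,4) (2,5) (3,5)] -> total=7
Click 4 (4,3) count=3: revealed 1 new [(4,3)] -> total=8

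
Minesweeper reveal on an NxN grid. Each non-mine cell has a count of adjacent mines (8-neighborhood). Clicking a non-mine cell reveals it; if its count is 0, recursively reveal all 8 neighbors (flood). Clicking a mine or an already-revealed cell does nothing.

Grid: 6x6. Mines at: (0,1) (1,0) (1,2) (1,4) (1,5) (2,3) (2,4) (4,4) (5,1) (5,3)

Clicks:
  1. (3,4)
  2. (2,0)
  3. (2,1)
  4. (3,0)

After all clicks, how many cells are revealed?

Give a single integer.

Answer: 10

Derivation:
Click 1 (3,4) count=3: revealed 1 new [(3,4)] -> total=1
Click 2 (2,0) count=1: revealed 1 new [(2,0)] -> total=2
Click 3 (2,1) count=2: revealed 1 new [(2,1)] -> total=3
Click 4 (3,0) count=0: revealed 7 new [(2,2) (3,0) (3,1) (3,2) (4,0) (4,1) (4,2)] -> total=10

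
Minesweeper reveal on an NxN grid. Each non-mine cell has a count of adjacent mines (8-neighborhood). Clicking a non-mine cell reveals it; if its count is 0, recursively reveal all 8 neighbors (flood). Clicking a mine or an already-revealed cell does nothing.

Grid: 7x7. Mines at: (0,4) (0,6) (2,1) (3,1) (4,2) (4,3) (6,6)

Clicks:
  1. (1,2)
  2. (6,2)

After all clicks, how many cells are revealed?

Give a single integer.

Click 1 (1,2) count=1: revealed 1 new [(1,2)] -> total=1
Click 2 (6,2) count=0: revealed 14 new [(4,0) (4,1) (5,0) (5,1) (5,2) (5,3) (5,4) (5,5) (6,0) (6,1) (6,2) (6,3) (6,4) (6,5)] -> total=15

Answer: 15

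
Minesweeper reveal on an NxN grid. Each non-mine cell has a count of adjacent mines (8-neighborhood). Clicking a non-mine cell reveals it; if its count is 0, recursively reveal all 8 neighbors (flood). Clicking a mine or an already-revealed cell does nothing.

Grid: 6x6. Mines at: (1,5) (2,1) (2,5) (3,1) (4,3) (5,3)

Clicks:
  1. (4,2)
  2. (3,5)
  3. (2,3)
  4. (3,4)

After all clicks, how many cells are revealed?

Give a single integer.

Answer: 18

Derivation:
Click 1 (4,2) count=3: revealed 1 new [(4,2)] -> total=1
Click 2 (3,5) count=1: revealed 1 new [(3,5)] -> total=2
Click 3 (2,3) count=0: revealed 16 new [(0,0) (0,1) (0,2) (0,3) (0,4) (1,0) (1,1) (1,2) (1,3) (1,4) (2,2) (2,3) (2,4) (3,2) (3,3) (3,4)] -> total=18
Click 4 (3,4) count=2: revealed 0 new [(none)] -> total=18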